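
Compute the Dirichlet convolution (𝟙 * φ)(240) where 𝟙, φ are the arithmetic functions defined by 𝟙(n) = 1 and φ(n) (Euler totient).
(𝟙 * φ)(240) = 240

Divisors of 240: [1, 2, 3, 4, 5, 6, 8, 10, 12, 15, 16, 20, 24, 30, 40, 48, 60, 80, 120, 240]. For each d | 240:
  d = 1: 𝟙(1) · φ(240/1) = 1 · 64 = 64
  d = 2: 𝟙(2) · φ(240/2) = 1 · 32 = 32
  d = 3: 𝟙(3) · φ(240/3) = 1 · 32 = 32
  d = 4: 𝟙(4) · φ(240/4) = 1 · 16 = 16
  d = 5: 𝟙(5) · φ(240/5) = 1 · 16 = 16
  d = 6: 𝟙(6) · φ(240/6) = 1 · 16 = 16
  d = 8: 𝟙(8) · φ(240/8) = 1 · 8 = 8
  d = 10: 𝟙(10) · φ(240/10) = 1 · 8 = 8
  d = 12: 𝟙(12) · φ(240/12) = 1 · 8 = 8
  d = 15: 𝟙(15) · φ(240/15) = 1 · 8 = 8
  d = 16: 𝟙(16) · φ(240/16) = 1 · 8 = 8
  d = 20: 𝟙(20) · φ(240/20) = 1 · 4 = 4
  d = 24: 𝟙(24) · φ(240/24) = 1 · 4 = 4
  d = 30: 𝟙(30) · φ(240/30) = 1 · 4 = 4
  d = 40: 𝟙(40) · φ(240/40) = 1 · 2 = 2
  d = 48: 𝟙(48) · φ(240/48) = 1 · 4 = 4
  d = 60: 𝟙(60) · φ(240/60) = 1 · 2 = 2
  d = 80: 𝟙(80) · φ(240/80) = 1 · 2 = 2
  d = 120: 𝟙(120) · φ(240/120) = 1 · 1 = 1
  d = 240: 𝟙(240) · φ(240/240) = 1 · 1 = 1
Summing: (𝟙 * φ)(240) = 64 + 32 + 32 + 16 + 16 + 16 + 8 + 8 + 8 + 8 + 8 + 4 + 4 + 4 + 2 + 4 + 2 + 2 + 1 + 1 = 240.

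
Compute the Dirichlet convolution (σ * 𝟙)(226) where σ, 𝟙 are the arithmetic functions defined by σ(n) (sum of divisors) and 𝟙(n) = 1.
(σ * 𝟙)(226) = 460

Divisors of 226: [1, 2, 113, 226]. For each d | 226:
  d = 1: σ(1) · 𝟙(226/1) = 1 · 1 = 1
  d = 2: σ(2) · 𝟙(226/2) = 3 · 1 = 3
  d = 113: σ(113) · 𝟙(226/113) = 114 · 1 = 114
  d = 226: σ(226) · 𝟙(226/226) = 342 · 1 = 342
Summing: (σ * 𝟙)(226) = 1 + 3 + 114 + 342 = 460.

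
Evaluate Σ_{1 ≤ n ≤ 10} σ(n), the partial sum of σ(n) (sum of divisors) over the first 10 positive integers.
Σ_{n ≤ 10} σ(n) = 87

Compute σ(n) for each 1 ≤ n ≤ 10: σ(1) = 1, σ(2) = 3, σ(3) = 4, σ(4) = 7, σ(5) = 6, σ(6) = 12, σ(7) = 8, σ(8) = 15, σ(9) = 13, σ(10) = 18. Summing all 10 values: 87. (Average order: Σ_{n ≤ x} σ(n) ~ (π²/12) x². For x = 10, (π²/12)·10² ≈ 82.25.)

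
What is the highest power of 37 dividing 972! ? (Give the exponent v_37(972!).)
v_37(972!) = 26

Legendre's formula: v_p(n!) = Σ_{k ≥ 1} ⌊n / p^k⌋. For p = 37, n = 972, the terms are:
  ⌊972/37^1⌋ = ⌊972/37⌋ = 26
(the next term ⌊972/37^2⌋ = 0, terminating the sum). Summing: v_37(972!) = 26 = 26.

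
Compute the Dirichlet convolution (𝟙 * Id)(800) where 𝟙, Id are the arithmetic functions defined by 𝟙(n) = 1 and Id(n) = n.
(𝟙 * Id)(800) = 1953

Divisors of 800: [1, 2, 4, 5, 8, 10, 16, 20, 25, 32, 40, 50, 80, 100, 160, 200, 400, 800]. For each d | 800:
  d = 1: 𝟙(1) · Id(800/1) = 1 · 800 = 800
  d = 2: 𝟙(2) · Id(800/2) = 1 · 400 = 400
  d = 4: 𝟙(4) · Id(800/4) = 1 · 200 = 200
  d = 5: 𝟙(5) · Id(800/5) = 1 · 160 = 160
  d = 8: 𝟙(8) · Id(800/8) = 1 · 100 = 100
  d = 10: 𝟙(10) · Id(800/10) = 1 · 80 = 80
  d = 16: 𝟙(16) · Id(800/16) = 1 · 50 = 50
  d = 20: 𝟙(20) · Id(800/20) = 1 · 40 = 40
  d = 25: 𝟙(25) · Id(800/25) = 1 · 32 = 32
  d = 32: 𝟙(32) · Id(800/32) = 1 · 25 = 25
  d = 40: 𝟙(40) · Id(800/40) = 1 · 20 = 20
  d = 50: 𝟙(50) · Id(800/50) = 1 · 16 = 16
  d = 80: 𝟙(80) · Id(800/80) = 1 · 10 = 10
  d = 100: 𝟙(100) · Id(800/100) = 1 · 8 = 8
  d = 160: 𝟙(160) · Id(800/160) = 1 · 5 = 5
  d = 200: 𝟙(200) · Id(800/200) = 1 · 4 = 4
  d = 400: 𝟙(400) · Id(800/400) = 1 · 2 = 2
  d = 800: 𝟙(800) · Id(800/800) = 1 · 1 = 1
Summing: (𝟙 * Id)(800) = 800 + 400 + 200 + 160 + 100 + 80 + 50 + 40 + 32 + 25 + 20 + 16 + 10 + 8 + 5 + 4 + 2 + 1 = 1953.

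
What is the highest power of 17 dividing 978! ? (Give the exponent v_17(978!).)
v_17(978!) = 60

Legendre's formula: v_p(n!) = Σ_{k ≥ 1} ⌊n / p^k⌋. For p = 17, n = 978, the terms are:
  ⌊978/17^1⌋ = ⌊978/17⌋ = 57
  ⌊978/17^2⌋ = ⌊978/289⌋ = 3
(the next term ⌊978/17^3⌋ = 0, terminating the sum). Summing: v_17(978!) = 57 + 3 = 60.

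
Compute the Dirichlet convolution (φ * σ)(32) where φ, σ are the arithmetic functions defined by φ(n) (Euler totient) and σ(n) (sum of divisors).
(φ * σ)(32) = 192

Divisors of 32: [1, 2, 4, 8, 16, 32]. For each d | 32:
  d = 1: φ(1) · σ(32/1) = 1 · 63 = 63
  d = 2: φ(2) · σ(32/2) = 1 · 31 = 31
  d = 4: φ(4) · σ(32/4) = 2 · 15 = 30
  d = 8: φ(8) · σ(32/8) = 4 · 7 = 28
  d = 16: φ(16) · σ(32/16) = 8 · 3 = 24
  d = 32: φ(32) · σ(32/32) = 16 · 1 = 16
Summing: (φ * σ)(32) = 63 + 31 + 30 + 28 + 24 + 16 = 192.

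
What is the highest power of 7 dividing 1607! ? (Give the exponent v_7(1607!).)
v_7(1607!) = 265

Legendre's formula: v_p(n!) = Σ_{k ≥ 1} ⌊n / p^k⌋. For p = 7, n = 1607, the terms are:
  ⌊1607/7^1⌋ = ⌊1607/7⌋ = 229
  ⌊1607/7^2⌋ = ⌊1607/49⌋ = 32
  ⌊1607/7^3⌋ = ⌊1607/343⌋ = 4
(the next term ⌊1607/7^4⌋ = 0, terminating the sum). Summing: v_7(1607!) = 229 + 32 + 4 = 265.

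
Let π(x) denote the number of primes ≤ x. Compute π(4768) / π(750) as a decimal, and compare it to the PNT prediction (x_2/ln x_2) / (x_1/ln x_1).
π(4768)/π(750) = 641/132 ≈ 4.8561;  PNT prediction ≈ 4.9690.

π(750) = 132 and π(4768) = 641, so π(4768)/π(750) ≈ 4.8561. The PNT-predicted ratio is (4768/ln(4768)) / (750/ln(750)) ≈ 4.9690. The two agree to within a few percent, as expected.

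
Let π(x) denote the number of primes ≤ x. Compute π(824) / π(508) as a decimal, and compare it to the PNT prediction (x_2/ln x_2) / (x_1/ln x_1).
π(824)/π(508) = 143/96 ≈ 1.4896;  PNT prediction ≈ 1.5052.

π(508) = 96 and π(824) = 143, so π(824)/π(508) ≈ 1.4896. The PNT-predicted ratio is (824/ln(824)) / (508/ln(508)) ≈ 1.5052. The two agree to within a few percent, as expected.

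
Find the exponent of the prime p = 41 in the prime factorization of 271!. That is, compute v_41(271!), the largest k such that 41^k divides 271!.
v_41(271!) = 6

Legendre's formula: v_p(n!) = Σ_{k ≥ 1} ⌊n / p^k⌋. For p = 41, n = 271, the terms are:
  ⌊271/41^1⌋ = ⌊271/41⌋ = 6
(the next term ⌊271/41^2⌋ = 0, terminating the sum). Summing: v_41(271!) = 6 = 6.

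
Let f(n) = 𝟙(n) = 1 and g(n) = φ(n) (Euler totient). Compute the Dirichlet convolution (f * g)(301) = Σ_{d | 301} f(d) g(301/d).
(𝟙 * φ)(301) = 301

Divisors of 301: [1, 7, 43, 301]. For each d | 301:
  d = 1: 𝟙(1) · φ(301/1) = 1 · 252 = 252
  d = 7: 𝟙(7) · φ(301/7) = 1 · 42 = 42
  d = 43: 𝟙(43) · φ(301/43) = 1 · 6 = 6
  d = 301: 𝟙(301) · φ(301/301) = 1 · 1 = 1
Summing: (𝟙 * φ)(301) = 252 + 42 + 6 + 1 = 301.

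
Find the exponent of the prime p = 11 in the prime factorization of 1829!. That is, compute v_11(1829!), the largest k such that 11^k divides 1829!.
v_11(1829!) = 182

Legendre's formula: v_p(n!) = Σ_{k ≥ 1} ⌊n / p^k⌋. For p = 11, n = 1829, the terms are:
  ⌊1829/11^1⌋ = ⌊1829/11⌋ = 166
  ⌊1829/11^2⌋ = ⌊1829/121⌋ = 15
  ⌊1829/11^3⌋ = ⌊1829/1331⌋ = 1
(the next term ⌊1829/11^4⌋ = 0, terminating the sum). Summing: v_11(1829!) = 166 + 15 + 1 = 182.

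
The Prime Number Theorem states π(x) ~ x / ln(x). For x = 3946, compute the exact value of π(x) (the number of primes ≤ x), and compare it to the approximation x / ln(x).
π(3946) = 547;  x/ln(x) ≈ 476.54;  relative error ≈ 12.88%.

Directly count primes up to 3946: π(3946) = 547. The PNT approximation gives 3946/ln(3946) ≈ 3946/8.28046 ≈ 476.54. Relative error (π(x) − x/ln(x)) / π(x) ≈ 12.88%; the approximation is known to undercount slightly (Li(x) is a better estimate).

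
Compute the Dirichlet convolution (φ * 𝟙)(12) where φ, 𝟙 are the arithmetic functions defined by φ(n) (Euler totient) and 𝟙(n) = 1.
(φ * 𝟙)(12) = 12

Divisors of 12: [1, 2, 3, 4, 6, 12]. For each d | 12:
  d = 1: φ(1) · 𝟙(12/1) = 1 · 1 = 1
  d = 2: φ(2) · 𝟙(12/2) = 1 · 1 = 1
  d = 3: φ(3) · 𝟙(12/3) = 2 · 1 = 2
  d = 4: φ(4) · 𝟙(12/4) = 2 · 1 = 2
  d = 6: φ(6) · 𝟙(12/6) = 2 · 1 = 2
  d = 12: φ(12) · 𝟙(12/12) = 4 · 1 = 4
Summing: (φ * 𝟙)(12) = 1 + 1 + 2 + 2 + 2 + 4 = 12.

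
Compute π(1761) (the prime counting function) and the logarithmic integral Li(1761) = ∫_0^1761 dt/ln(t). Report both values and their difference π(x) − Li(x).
π(1761) = 274;  Li(1761) ≈ 283.11;  π(x) − Li(x) ≈ -9.11.

Direct count of primes ≤ 1761 gives π(1761) = 274. Numerical evaluation of the logarithmic integral gives Li(1761) ≈ 283.11. The difference π(x) − Li(x) ≈ -9.11 is typically negative for small/moderate x (Li(x) overestimates), though Littlewood's theorem shows this sign changes infinitely often.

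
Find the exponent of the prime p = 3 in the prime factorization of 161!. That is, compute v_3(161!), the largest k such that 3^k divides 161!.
v_3(161!) = 76

Legendre's formula: v_p(n!) = Σ_{k ≥ 1} ⌊n / p^k⌋. For p = 3, n = 161, the terms are:
  ⌊161/3^1⌋ = ⌊161/3⌋ = 53
  ⌊161/3^2⌋ = ⌊161/9⌋ = 17
  ⌊161/3^3⌋ = ⌊161/27⌋ = 5
  ⌊161/3^4⌋ = ⌊161/81⌋ = 1
(the next term ⌊161/3^5⌋ = 0, terminating the sum). Summing: v_3(161!) = 53 + 17 + 5 + 1 = 76.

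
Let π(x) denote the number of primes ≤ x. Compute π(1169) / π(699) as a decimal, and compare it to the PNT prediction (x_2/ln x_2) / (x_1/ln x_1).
π(1169)/π(699) = 192/125 ≈ 1.5360;  PNT prediction ≈ 1.5506.

π(699) = 125 and π(1169) = 192, so π(1169)/π(699) ≈ 1.5360. The PNT-predicted ratio is (1169/ln(1169)) / (699/ln(699)) ≈ 1.5506. The two agree to within a few percent, as expected.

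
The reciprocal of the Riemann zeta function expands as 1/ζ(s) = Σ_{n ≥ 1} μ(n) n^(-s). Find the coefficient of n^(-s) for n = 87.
μ(87) = 1

Factor n = 87 = 3 · 29. μ(n) = 0 if any exponent ≥ 2 (not squarefree); otherwise μ(n) = (−1)^{ω(n)} where ω(n) is the number of distinct prime factors. Applying: μ(87) = 1.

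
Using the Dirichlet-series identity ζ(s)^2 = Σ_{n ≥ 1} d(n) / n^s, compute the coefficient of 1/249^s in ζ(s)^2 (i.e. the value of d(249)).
d(249) = 4

ζ(s)^2 = (Σ 1/m^s)(Σ 1/k^s). The coefficient of 1/n^s in the product is the number of ordered pairs (m, k) with mk = n, which equals d(n). For n = 249, divisors are [1, 3, 83, 249], so d(249) = 4.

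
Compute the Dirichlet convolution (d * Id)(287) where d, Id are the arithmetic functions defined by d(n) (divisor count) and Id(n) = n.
(d * Id)(287) = 387

Divisors of 287: [1, 7, 41, 287]. For each d | 287:
  d = 1: d(1) · Id(287/1) = 1 · 287 = 287
  d = 7: d(7) · Id(287/7) = 2 · 41 = 82
  d = 41: d(41) · Id(287/41) = 2 · 7 = 14
  d = 287: d(287) · Id(287/287) = 4 · 1 = 4
Summing: (d * Id)(287) = 287 + 82 + 14 + 4 = 387.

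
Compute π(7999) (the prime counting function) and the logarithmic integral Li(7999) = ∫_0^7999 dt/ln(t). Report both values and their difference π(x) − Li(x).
π(7999) = 1007;  Li(7999) ≈ 1026.31;  π(x) − Li(x) ≈ -19.31.

Direct count of primes ≤ 7999 gives π(7999) = 1007. Numerical evaluation of the logarithmic integral gives Li(7999) ≈ 1026.31. The difference π(x) − Li(x) ≈ -19.31 is typically negative for small/moderate x (Li(x) overestimates), though Littlewood's theorem shows this sign changes infinitely often.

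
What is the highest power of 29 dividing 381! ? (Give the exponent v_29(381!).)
v_29(381!) = 13

Legendre's formula: v_p(n!) = Σ_{k ≥ 1} ⌊n / p^k⌋. For p = 29, n = 381, the terms are:
  ⌊381/29^1⌋ = ⌊381/29⌋ = 13
(the next term ⌊381/29^2⌋ = 0, terminating the sum). Summing: v_29(381!) = 13 = 13.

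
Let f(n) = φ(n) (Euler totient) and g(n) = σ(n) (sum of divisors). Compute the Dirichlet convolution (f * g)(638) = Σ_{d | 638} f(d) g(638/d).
(φ * σ)(638) = 5104

Divisors of 638: [1, 2, 11, 22, 29, 58, 319, 638]. For each d | 638:
  d = 1: φ(1) · σ(638/1) = 1 · 1080 = 1080
  d = 2: φ(2) · σ(638/2) = 1 · 360 = 360
  d = 11: φ(11) · σ(638/11) = 10 · 90 = 900
  d = 22: φ(22) · σ(638/22) = 10 · 30 = 300
  d = 29: φ(29) · σ(638/29) = 28 · 36 = 1008
  d = 58: φ(58) · σ(638/58) = 28 · 12 = 336
  d = 319: φ(319) · σ(638/319) = 280 · 3 = 840
  d = 638: φ(638) · σ(638/638) = 280 · 1 = 280
Summing: (φ * σ)(638) = 1080 + 360 + 900 + 300 + 1008 + 336 + 840 + 280 = 5104.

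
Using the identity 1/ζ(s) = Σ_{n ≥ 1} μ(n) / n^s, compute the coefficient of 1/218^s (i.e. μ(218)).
μ(218) = 1

Factor n = 218 = 2 · 109. μ(n) = 0 if any exponent ≥ 2 (not squarefree); otherwise μ(n) = (−1)^{ω(n)} where ω(n) is the number of distinct prime factors. Applying: μ(218) = 1.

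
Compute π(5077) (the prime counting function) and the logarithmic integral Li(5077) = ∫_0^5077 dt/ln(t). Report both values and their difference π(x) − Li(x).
π(5077) = 678;  Li(5077) ≈ 693.31;  π(x) − Li(x) ≈ -15.31.

Direct count of primes ≤ 5077 gives π(5077) = 678. Numerical evaluation of the logarithmic integral gives Li(5077) ≈ 693.31. The difference π(x) − Li(x) ≈ -15.31 is typically negative for small/moderate x (Li(x) overestimates), though Littlewood's theorem shows this sign changes infinitely often.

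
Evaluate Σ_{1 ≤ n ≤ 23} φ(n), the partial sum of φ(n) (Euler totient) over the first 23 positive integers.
Σ_{n ≤ 23} φ(n) = 172

Compute φ(n) for each 1 ≤ n ≤ 23: φ(1) = 1, φ(2) = 1, φ(3) = 2, φ(4) = 2, φ(5) = 4, φ(6) = 2, φ(7) = 6, φ(8) = 4, φ(9) = 6, φ(10) = 4, φ(11) = 10, φ(12) = 4, φ(13) = 12, φ(14) = 6, φ(15) = 8, φ(16) = 8, φ(17) = 16, φ(18) = 6, φ(19) = 18, φ(20) = 8, φ(21) = 12, φ(22) = 10, φ(23) = 22. Summing all 23 values: 172. (Average order: Σ_{n ≤ x} φ(n) ~ (3/π²) x². For x = 23, (3/π²)·23² ≈ 160.80.)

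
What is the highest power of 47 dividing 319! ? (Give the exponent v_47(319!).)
v_47(319!) = 6

Legendre's formula: v_p(n!) = Σ_{k ≥ 1} ⌊n / p^k⌋. For p = 47, n = 319, the terms are:
  ⌊319/47^1⌋ = ⌊319/47⌋ = 6
(the next term ⌊319/47^2⌋ = 0, terminating the sum). Summing: v_47(319!) = 6 = 6.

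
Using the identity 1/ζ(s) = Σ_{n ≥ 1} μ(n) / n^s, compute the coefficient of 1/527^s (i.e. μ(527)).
μ(527) = 1

Factor n = 527 = 17 · 31. μ(n) = 0 if any exponent ≥ 2 (not squarefree); otherwise μ(n) = (−1)^{ω(n)} where ω(n) is the number of distinct prime factors. Applying: μ(527) = 1.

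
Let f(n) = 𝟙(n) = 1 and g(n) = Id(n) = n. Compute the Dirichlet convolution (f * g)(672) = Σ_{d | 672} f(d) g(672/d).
(𝟙 * Id)(672) = 2016

Divisors of 672: [1, 2, 3, 4, 6, 7, 8, 12, 14, 16, 21, 24, 28, 32, 42, 48, 56, 84, 96, 112, 168, 224, 336, 672]. For each d | 672:
  d = 1: 𝟙(1) · Id(672/1) = 1 · 672 = 672
  d = 2: 𝟙(2) · Id(672/2) = 1 · 336 = 336
  d = 3: 𝟙(3) · Id(672/3) = 1 · 224 = 224
  d = 4: 𝟙(4) · Id(672/4) = 1 · 168 = 168
  d = 6: 𝟙(6) · Id(672/6) = 1 · 112 = 112
  d = 7: 𝟙(7) · Id(672/7) = 1 · 96 = 96
  d = 8: 𝟙(8) · Id(672/8) = 1 · 84 = 84
  d = 12: 𝟙(12) · Id(672/12) = 1 · 56 = 56
  d = 14: 𝟙(14) · Id(672/14) = 1 · 48 = 48
  d = 16: 𝟙(16) · Id(672/16) = 1 · 42 = 42
  d = 21: 𝟙(21) · Id(672/21) = 1 · 32 = 32
  d = 24: 𝟙(24) · Id(672/24) = 1 · 28 = 28
  d = 28: 𝟙(28) · Id(672/28) = 1 · 24 = 24
  d = 32: 𝟙(32) · Id(672/32) = 1 · 21 = 21
  d = 42: 𝟙(42) · Id(672/42) = 1 · 16 = 16
  d = 48: 𝟙(48) · Id(672/48) = 1 · 14 = 14
  d = 56: 𝟙(56) · Id(672/56) = 1 · 12 = 12
  d = 84: 𝟙(84) · Id(672/84) = 1 · 8 = 8
  d = 96: 𝟙(96) · Id(672/96) = 1 · 7 = 7
  d = 112: 𝟙(112) · Id(672/112) = 1 · 6 = 6
  d = 168: 𝟙(168) · Id(672/168) = 1 · 4 = 4
  d = 224: 𝟙(224) · Id(672/224) = 1 · 3 = 3
  d = 336: 𝟙(336) · Id(672/336) = 1 · 2 = 2
  d = 672: 𝟙(672) · Id(672/672) = 1 · 1 = 1
Summing: (𝟙 * Id)(672) = 672 + 336 + 224 + 168 + 112 + 96 + 84 + 56 + 48 + 42 + 32 + 28 + 24 + 21 + 16 + 14 + 12 + 8 + 7 + 6 + 4 + 3 + 2 + 1 = 2016.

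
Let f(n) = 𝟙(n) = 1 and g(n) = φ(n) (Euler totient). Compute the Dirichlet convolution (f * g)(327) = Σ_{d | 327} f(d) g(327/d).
(𝟙 * φ)(327) = 327

Divisors of 327: [1, 3, 109, 327]. For each d | 327:
  d = 1: 𝟙(1) · φ(327/1) = 1 · 216 = 216
  d = 3: 𝟙(3) · φ(327/3) = 1 · 108 = 108
  d = 109: 𝟙(109) · φ(327/109) = 1 · 2 = 2
  d = 327: 𝟙(327) · φ(327/327) = 1 · 1 = 1
Summing: (𝟙 * φ)(327) = 216 + 108 + 2 + 1 = 327.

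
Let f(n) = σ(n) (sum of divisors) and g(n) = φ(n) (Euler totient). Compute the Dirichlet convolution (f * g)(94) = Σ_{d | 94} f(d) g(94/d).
(σ * φ)(94) = 376

Divisors of 94: [1, 2, 47, 94]. For each d | 94:
  d = 1: σ(1) · φ(94/1) = 1 · 46 = 46
  d = 2: σ(2) · φ(94/2) = 3 · 46 = 138
  d = 47: σ(47) · φ(94/47) = 48 · 1 = 48
  d = 94: σ(94) · φ(94/94) = 144 · 1 = 144
Summing: (σ * φ)(94) = 46 + 138 + 48 + 144 = 376.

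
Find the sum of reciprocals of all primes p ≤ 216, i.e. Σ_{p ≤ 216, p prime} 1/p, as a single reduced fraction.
Σ 1/p = 3215488142498485484492183158345029261034221047849345857469577412562094716564064084247/1645783550795210387735581011435590727981167322669649249414629852197255934130751870910

π(216) = 47, so the primes ≤ 216 are [2, 3, 5, 7, 11, 13, 17, 19, 23, 29, 31, 37, 41, 43, 47, 53, 59, 61, 67, 71, 73, 79, 83, 89, 97, 101, 103, 107, 109, 113, 127, 131, 137, 139, 149, 151, 157, 163, 167, 173, 179, 181, 191, 193, 197, 199, 211]. Summing 1/p over these primes: 3215488142498485484492183158345029261034221047849345857469577412562094716564064084247/1645783550795210387735581011435590727981167322669649249414629852197255934130751870910 ≈ 1.9538. Mertens estimate ln ln(216) + 0.2615 ≈ 1.9433.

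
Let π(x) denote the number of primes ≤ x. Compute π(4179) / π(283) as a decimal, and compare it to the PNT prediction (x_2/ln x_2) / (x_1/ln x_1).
π(4179)/π(283) = 574/61 ≈ 9.4098;  PNT prediction ≈ 9.9984.

π(283) = 61 and π(4179) = 574, so π(4179)/π(283) ≈ 9.4098. The PNT-predicted ratio is (4179/ln(4179)) / (283/ln(283)) ≈ 9.9984. The two agree to within a few percent, as expected.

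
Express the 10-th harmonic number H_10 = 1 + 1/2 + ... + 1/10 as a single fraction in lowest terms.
H_10 = 7381/2520

Direct summation: H_10 = 1 + 1/2 + ... + 1/10. The least common denominator is lcm(1, ..., 10) = 2520; over this denominator the numerator is 2520 + 1260 + 840 + 630 + 504 + 420 + 360 + 315 + 280 + 252 = 7381, so H_10 = 7381/2520 (already in lowest terms) ≈ 2.92897. (The PNT-adjacent estimate ln(10) + γ ≈ 2.87980 matches within O(1/n).)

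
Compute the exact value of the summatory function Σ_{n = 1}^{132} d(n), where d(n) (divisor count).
Σ_{n ≤ 132} d(n) = 671

Compute d(n) for each 1 ≤ n ≤ 132: d(1) = 1, d(2) = 2, d(3) = 2, d(4) = 3, d(5) = 2, d(6) = 4, d(7) = 2, d(8) = 4, d(9) = 3, d(10) = 4, d(11) = 2, d(12) = 6, d(13) = 2, d(14) = 4, d(15) = 4, d(16) = 5, d(17) = 2, d(18) = 6, d(19) = 2, d(20) = 6, d(21) = 4, d(22) = 4, d(23) = 2, d(24) = 8, d(25) = 3, d(26) = 4, d(27) = 4, d(28) = 6, d(29) = 2, d(30) = 8, d(31) = 2, d(32) = 6, d(33) = 4, d(34) = 4, d(35) = 4, d(36) = 9, d(37) = 2, d(38) = 4, d(39) = 4, d(40) = 8, d(41) = 2, d(42) = 8, d(43) = 2, d(44) = 6, d(45) = 6, d(46) = 4, d(47) = 2, d(48) = 10, d(49) = 3, d(50) = 6, d(51) = 4, d(52) = 6, d(53) = 2, d(54) = 8, d(55) = 4, d(56) = 8, d(57) = 4, d(58) = 4, d(59) = 2, d(60) = 12, d(61) = 2, d(62) = 4, d(63) = 6, d(64) = 7, d(65) = 4, d(66) = 8, d(67) = 2, d(68) = 6, d(69) = 4, d(70) = 8, d(71) = 2, d(72) = 12, d(73) = 2, d(74) = 4, d(75) = 6, d(76) = 6, d(77) = 4, d(78) = 8, d(79) = 2, d(80) = 10, d(81) = 5, d(82) = 4, d(83) = 2, d(84) = 12, d(85) = 4, d(86) = 4, d(87) = 4, d(88) = 8, d(89) = 2, d(90) = 12, d(91) = 4, d(92) = 6, d(93) = 4, d(94) = 4, d(95) = 4, d(96) = 12, d(97) = 2, d(98) = 6, d(99) = 6, d(100) = 9, d(101) = 2, d(102) = 8, d(103) = 2, d(104) = 8, d(105) = 8, d(106) = 4, d(107) = 2, d(108) = 12, d(109) = 2, d(110) = 8, d(111) = 4, d(112) = 10, d(113) = 2, d(114) = 8, d(115) = 4, d(116) = 6, d(117) = 6, d(118) = 4, d(119) = 4, d(120) = 16, d(121) = 3, d(122) = 4, d(123) = 4, d(124) = 6, d(125) = 4, d(126) = 12, d(127) = 2, d(128) = 8, d(129) = 4, d(130) = 8, d(131) = 2, d(132) = 12. Summing all 132 values: 671. (Dirichlet's divisor formula: Σ_{n ≤ x} d(n) = x ln(x) + (2γ − 1) x + O(√x). For x = 132, the asymptotic estimate is ≈ 664.91.)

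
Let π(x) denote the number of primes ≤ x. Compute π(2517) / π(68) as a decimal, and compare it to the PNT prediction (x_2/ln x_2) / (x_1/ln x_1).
π(2517)/π(68) = 368/19 ≈ 19.3684;  PNT prediction ≈ 19.9448.

π(68) = 19 and π(2517) = 368, so π(2517)/π(68) ≈ 19.3684. The PNT-predicted ratio is (2517/ln(2517)) / (68/ln(68)) ≈ 19.9448. The two agree to within a few percent, as expected.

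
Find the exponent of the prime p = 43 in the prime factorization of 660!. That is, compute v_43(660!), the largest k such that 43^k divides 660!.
v_43(660!) = 15

Legendre's formula: v_p(n!) = Σ_{k ≥ 1} ⌊n / p^k⌋. For p = 43, n = 660, the terms are:
  ⌊660/43^1⌋ = ⌊660/43⌋ = 15
(the next term ⌊660/43^2⌋ = 0, terminating the sum). Summing: v_43(660!) = 15 = 15.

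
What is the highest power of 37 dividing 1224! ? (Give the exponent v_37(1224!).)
v_37(1224!) = 33

Legendre's formula: v_p(n!) = Σ_{k ≥ 1} ⌊n / p^k⌋. For p = 37, n = 1224, the terms are:
  ⌊1224/37^1⌋ = ⌊1224/37⌋ = 33
(the next term ⌊1224/37^2⌋ = 0, terminating the sum). Summing: v_37(1224!) = 33 = 33.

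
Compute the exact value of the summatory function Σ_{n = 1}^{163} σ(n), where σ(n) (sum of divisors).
Σ_{n ≤ 163} σ(n) = 21873

Compute σ(n) for each 1 ≤ n ≤ 163: σ(1) = 1, σ(2) = 3, σ(3) = 4, σ(4) = 7, σ(5) = 6, σ(6) = 12, σ(7) = 8, σ(8) = 15, σ(9) = 13, σ(10) = 18, σ(11) = 12, σ(12) = 28, σ(13) = 14, σ(14) = 24, σ(15) = 24, σ(16) = 31, σ(17) = 18, σ(18) = 39, σ(19) = 20, σ(20) = 42, σ(21) = 32, σ(22) = 36, σ(23) = 24, σ(24) = 60, σ(25) = 31, σ(26) = 42, σ(27) = 40, σ(28) = 56, σ(29) = 30, σ(30) = 72, σ(31) = 32, σ(32) = 63, σ(33) = 48, σ(34) = 54, σ(35) = 48, σ(36) = 91, σ(37) = 38, σ(38) = 60, σ(39) = 56, σ(40) = 90, σ(41) = 42, σ(42) = 96, σ(43) = 44, σ(44) = 84, σ(45) = 78, σ(46) = 72, σ(47) = 48, σ(48) = 124, σ(49) = 57, σ(50) = 93, σ(51) = 72, σ(52) = 98, σ(53) = 54, σ(54) = 120, σ(55) = 72, σ(56) = 120, σ(57) = 80, σ(58) = 90, σ(59) = 60, σ(60) = 168, σ(61) = 62, σ(62) = 96, σ(63) = 104, σ(64) = 127, σ(65) = 84, σ(66) = 144, σ(67) = 68, σ(68) = 126, σ(69) = 96, σ(70) = 144, σ(71) = 72, σ(72) = 195, σ(73) = 74, σ(74) = 114, σ(75) = 124, σ(76) = 140, σ(77) = 96, σ(78) = 168, σ(79) = 80, σ(80) = 186, σ(81) = 121, σ(82) = 126, σ(83) = 84, σ(84) = 224, σ(85) = 108, σ(86) = 132, σ(87) = 120, σ(88) = 180, σ(89) = 90, σ(90) = 234, σ(91) = 112, σ(92) = 168, σ(93) = 128, σ(94) = 144, σ(95) = 120, σ(96) = 252, σ(97) = 98, σ(98) = 171, σ(99) = 156, σ(100) = 217, σ(101) = 102, σ(102) = 216, σ(103) = 104, σ(104) = 210, σ(105) = 192, σ(106) = 162, σ(107) = 108, σ(108) = 280, σ(109) = 110, σ(110) = 216, σ(111) = 152, σ(112) = 248, σ(113) = 114, σ(114) = 240, σ(115) = 144, σ(116) = 210, σ(117) = 182, σ(118) = 180, σ(119) = 144, σ(120) = 360, σ(121) = 133, σ(122) = 186, σ(123) = 168, σ(124) = 224, σ(125) = 156, σ(126) = 312, σ(127) = 128, σ(128) = 255, σ(129) = 176, σ(130) = 252, σ(131) = 132, σ(132) = 336, σ(133) = 160, σ(134) = 204, σ(135) = 240, σ(136) = 270, σ(137) = 138, σ(138) = 288, σ(139) = 140, σ(140) = 336, σ(141) = 192, σ(142) = 216, σ(143) = 168, σ(144) = 403, σ(145) = 180, σ(146) = 222, σ(147) = 228, σ(148) = 266, σ(149) = 150, σ(150) = 372, σ(151) = 152, σ(152) = 300, σ(153) = 234, σ(154) = 288, σ(155) = 192, σ(156) = 392, σ(157) = 158, σ(158) = 240, σ(159) = 216, σ(160) = 378, σ(161) = 192, σ(162) = 363, σ(163) = 164. Summing all 163 values: 21873. (Average order: Σ_{n ≤ x} σ(n) ~ (π²/12) x². For x = 163, (π²/12)·163² ≈ 21852.13.)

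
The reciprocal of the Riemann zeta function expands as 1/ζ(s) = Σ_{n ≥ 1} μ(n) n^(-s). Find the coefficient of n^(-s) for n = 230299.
μ(230299) = 1

Factor n = 230299 = 17 · 19 · 23 · 31. μ(n) = 0 if any exponent ≥ 2 (not squarefree); otherwise μ(n) = (−1)^{ω(n)} where ω(n) is the number of distinct prime factors. Applying: μ(230299) = 1.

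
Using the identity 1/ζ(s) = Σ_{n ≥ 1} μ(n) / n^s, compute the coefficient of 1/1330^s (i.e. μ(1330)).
μ(1330) = 1

Factor n = 1330 = 2 · 5 · 7 · 19. μ(n) = 0 if any exponent ≥ 2 (not squarefree); otherwise μ(n) = (−1)^{ω(n)} where ω(n) is the number of distinct prime factors. Applying: μ(1330) = 1.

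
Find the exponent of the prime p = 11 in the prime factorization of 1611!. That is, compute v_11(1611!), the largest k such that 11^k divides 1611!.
v_11(1611!) = 160

Legendre's formula: v_p(n!) = Σ_{k ≥ 1} ⌊n / p^k⌋. For p = 11, n = 1611, the terms are:
  ⌊1611/11^1⌋ = ⌊1611/11⌋ = 146
  ⌊1611/11^2⌋ = ⌊1611/121⌋ = 13
  ⌊1611/11^3⌋ = ⌊1611/1331⌋ = 1
(the next term ⌊1611/11^4⌋ = 0, terminating the sum). Summing: v_11(1611!) = 146 + 13 + 1 = 160.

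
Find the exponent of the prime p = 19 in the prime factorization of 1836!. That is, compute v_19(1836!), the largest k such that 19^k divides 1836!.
v_19(1836!) = 101

Legendre's formula: v_p(n!) = Σ_{k ≥ 1} ⌊n / p^k⌋. For p = 19, n = 1836, the terms are:
  ⌊1836/19^1⌋ = ⌊1836/19⌋ = 96
  ⌊1836/19^2⌋ = ⌊1836/361⌋ = 5
(the next term ⌊1836/19^3⌋ = 0, terminating the sum). Summing: v_19(1836!) = 96 + 5 = 101.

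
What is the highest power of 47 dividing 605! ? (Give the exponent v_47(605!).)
v_47(605!) = 12

Legendre's formula: v_p(n!) = Σ_{k ≥ 1} ⌊n / p^k⌋. For p = 47, n = 605, the terms are:
  ⌊605/47^1⌋ = ⌊605/47⌋ = 12
(the next term ⌊605/47^2⌋ = 0, terminating the sum). Summing: v_47(605!) = 12 = 12.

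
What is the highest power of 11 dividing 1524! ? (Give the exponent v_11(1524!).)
v_11(1524!) = 151

Legendre's formula: v_p(n!) = Σ_{k ≥ 1} ⌊n / p^k⌋. For p = 11, n = 1524, the terms are:
  ⌊1524/11^1⌋ = ⌊1524/11⌋ = 138
  ⌊1524/11^2⌋ = ⌊1524/121⌋ = 12
  ⌊1524/11^3⌋ = ⌊1524/1331⌋ = 1
(the next term ⌊1524/11^4⌋ = 0, terminating the sum). Summing: v_11(1524!) = 138 + 12 + 1 = 151.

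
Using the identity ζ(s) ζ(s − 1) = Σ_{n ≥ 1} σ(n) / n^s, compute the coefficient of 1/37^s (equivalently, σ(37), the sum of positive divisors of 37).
σ(37) = 38

In the product (Σ m^0/m^s)(Σ k / k^s) = Σ (Σ_{d | n} d) / n^s, the coefficient of 1/n^s is σ(n) = Σ_{d | n} d. For n = 37, divisors are [1, 37]; summing: σ(37) = 38.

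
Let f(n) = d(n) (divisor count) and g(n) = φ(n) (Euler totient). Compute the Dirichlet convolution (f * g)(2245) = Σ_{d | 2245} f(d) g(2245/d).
(d * φ)(2245) = 2700

Divisors of 2245: [1, 5, 449, 2245]. For each d | 2245:
  d = 1: d(1) · φ(2245/1) = 1 · 1792 = 1792
  d = 5: d(5) · φ(2245/5) = 2 · 448 = 896
  d = 449: d(449) · φ(2245/449) = 2 · 4 = 8
  d = 2245: d(2245) · φ(2245/2245) = 4 · 1 = 4
Summing: (d * φ)(2245) = 1792 + 896 + 8 + 4 = 2700.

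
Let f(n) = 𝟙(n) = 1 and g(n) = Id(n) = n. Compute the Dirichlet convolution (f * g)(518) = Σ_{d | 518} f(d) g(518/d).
(𝟙 * Id)(518) = 912

Divisors of 518: [1, 2, 7, 14, 37, 74, 259, 518]. For each d | 518:
  d = 1: 𝟙(1) · Id(518/1) = 1 · 518 = 518
  d = 2: 𝟙(2) · Id(518/2) = 1 · 259 = 259
  d = 7: 𝟙(7) · Id(518/7) = 1 · 74 = 74
  d = 14: 𝟙(14) · Id(518/14) = 1 · 37 = 37
  d = 37: 𝟙(37) · Id(518/37) = 1 · 14 = 14
  d = 74: 𝟙(74) · Id(518/74) = 1 · 7 = 7
  d = 259: 𝟙(259) · Id(518/259) = 1 · 2 = 2
  d = 518: 𝟙(518) · Id(518/518) = 1 · 1 = 1
Summing: (𝟙 * Id)(518) = 518 + 259 + 74 + 37 + 14 + 7 + 2 + 1 = 912.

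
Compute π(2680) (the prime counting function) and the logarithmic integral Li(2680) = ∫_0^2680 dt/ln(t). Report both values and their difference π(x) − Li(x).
π(2680) = 388;  Li(2680) ≈ 402.51;  π(x) − Li(x) ≈ -14.51.

Direct count of primes ≤ 2680 gives π(2680) = 388. Numerical evaluation of the logarithmic integral gives Li(2680) ≈ 402.51. The difference π(x) − Li(x) ≈ -14.51 is typically negative for small/moderate x (Li(x) overestimates), though Littlewood's theorem shows this sign changes infinitely often.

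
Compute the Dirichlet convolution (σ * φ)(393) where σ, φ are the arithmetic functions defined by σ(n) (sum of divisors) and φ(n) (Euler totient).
(σ * φ)(393) = 1572

Divisors of 393: [1, 3, 131, 393]. For each d | 393:
  d = 1: σ(1) · φ(393/1) = 1 · 260 = 260
  d = 3: σ(3) · φ(393/3) = 4 · 130 = 520
  d = 131: σ(131) · φ(393/131) = 132 · 2 = 264
  d = 393: σ(393) · φ(393/393) = 528 · 1 = 528
Summing: (σ * φ)(393) = 260 + 520 + 264 + 528 = 1572.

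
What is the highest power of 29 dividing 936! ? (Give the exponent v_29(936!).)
v_29(936!) = 33

Legendre's formula: v_p(n!) = Σ_{k ≥ 1} ⌊n / p^k⌋. For p = 29, n = 936, the terms are:
  ⌊936/29^1⌋ = ⌊936/29⌋ = 32
  ⌊936/29^2⌋ = ⌊936/841⌋ = 1
(the next term ⌊936/29^3⌋ = 0, terminating the sum). Summing: v_29(936!) = 32 + 1 = 33.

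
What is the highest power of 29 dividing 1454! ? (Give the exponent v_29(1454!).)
v_29(1454!) = 51

Legendre's formula: v_p(n!) = Σ_{k ≥ 1} ⌊n / p^k⌋. For p = 29, n = 1454, the terms are:
  ⌊1454/29^1⌋ = ⌊1454/29⌋ = 50
  ⌊1454/29^2⌋ = ⌊1454/841⌋ = 1
(the next term ⌊1454/29^3⌋ = 0, terminating the sum). Summing: v_29(1454!) = 50 + 1 = 51.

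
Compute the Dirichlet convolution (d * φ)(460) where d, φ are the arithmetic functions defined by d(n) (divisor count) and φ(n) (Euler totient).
(d * φ)(460) = 1008

Divisors of 460: [1, 2, 4, 5, 10, 20, 23, 46, 92, 115, 230, 460]. For each d | 460:
  d = 1: d(1) · φ(460/1) = 1 · 176 = 176
  d = 2: d(2) · φ(460/2) = 2 · 88 = 176
  d = 4: d(4) · φ(460/4) = 3 · 88 = 264
  d = 5: d(5) · φ(460/5) = 2 · 44 = 88
  d = 10: d(10) · φ(460/10) = 4 · 22 = 88
  d = 20: d(20) · φ(460/20) = 6 · 22 = 132
  d = 23: d(23) · φ(460/23) = 2 · 8 = 16
  d = 46: d(46) · φ(460/46) = 4 · 4 = 16
  d = 92: d(92) · φ(460/92) = 6 · 4 = 24
  d = 115: d(115) · φ(460/115) = 4 · 2 = 8
  d = 230: d(230) · φ(460/230) = 8 · 1 = 8
  d = 460: d(460) · φ(460/460) = 12 · 1 = 12
Summing: (d * φ)(460) = 176 + 176 + 264 + 88 + 88 + 132 + 16 + 16 + 24 + 8 + 8 + 12 = 1008.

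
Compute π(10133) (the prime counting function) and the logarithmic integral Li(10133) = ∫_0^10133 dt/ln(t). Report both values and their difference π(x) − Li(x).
π(10133) = 1243;  Li(10133) ≈ 1260.57;  π(x) − Li(x) ≈ -17.57.

Direct count of primes ≤ 10133 gives π(10133) = 1243. Numerical evaluation of the logarithmic integral gives Li(10133) ≈ 1260.57. The difference π(x) − Li(x) ≈ -17.57 is typically negative for small/moderate x (Li(x) overestimates), though Littlewood's theorem shows this sign changes infinitely often.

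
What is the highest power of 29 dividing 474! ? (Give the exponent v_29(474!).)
v_29(474!) = 16

Legendre's formula: v_p(n!) = Σ_{k ≥ 1} ⌊n / p^k⌋. For p = 29, n = 474, the terms are:
  ⌊474/29^1⌋ = ⌊474/29⌋ = 16
(the next term ⌊474/29^2⌋ = 0, terminating the sum). Summing: v_29(474!) = 16 = 16.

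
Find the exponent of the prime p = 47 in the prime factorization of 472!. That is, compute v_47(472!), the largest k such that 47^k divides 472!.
v_47(472!) = 10

Legendre's formula: v_p(n!) = Σ_{k ≥ 1} ⌊n / p^k⌋. For p = 47, n = 472, the terms are:
  ⌊472/47^1⌋ = ⌊472/47⌋ = 10
(the next term ⌊472/47^2⌋ = 0, terminating the sum). Summing: v_47(472!) = 10 = 10.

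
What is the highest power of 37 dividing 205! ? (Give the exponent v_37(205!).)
v_37(205!) = 5

Legendre's formula: v_p(n!) = Σ_{k ≥ 1} ⌊n / p^k⌋. For p = 37, n = 205, the terms are:
  ⌊205/37^1⌋ = ⌊205/37⌋ = 5
(the next term ⌊205/37^2⌋ = 0, terminating the sum). Summing: v_37(205!) = 5 = 5.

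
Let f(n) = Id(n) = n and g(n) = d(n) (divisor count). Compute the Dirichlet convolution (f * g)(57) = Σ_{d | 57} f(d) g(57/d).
(Id * d)(57) = 105

Divisors of 57: [1, 3, 19, 57]. For each d | 57:
  d = 1: Id(1) · d(57/1) = 1 · 4 = 4
  d = 3: Id(3) · d(57/3) = 3 · 2 = 6
  d = 19: Id(19) · d(57/19) = 19 · 2 = 38
  d = 57: Id(57) · d(57/57) = 57 · 1 = 57
Summing: (Id * d)(57) = 4 + 6 + 38 + 57 = 105.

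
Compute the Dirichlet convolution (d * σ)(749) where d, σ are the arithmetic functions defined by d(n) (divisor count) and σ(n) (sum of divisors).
(d * σ)(749) = 1100

Divisors of 749: [1, 7, 107, 749]. For each d | 749:
  d = 1: d(1) · σ(749/1) = 1 · 864 = 864
  d = 7: d(7) · σ(749/7) = 2 · 108 = 216
  d = 107: d(107) · σ(749/107) = 2 · 8 = 16
  d = 749: d(749) · σ(749/749) = 4 · 1 = 4
Summing: (d * σ)(749) = 864 + 216 + 16 + 4 = 1100.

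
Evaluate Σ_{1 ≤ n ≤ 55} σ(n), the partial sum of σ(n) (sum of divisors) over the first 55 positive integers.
Σ_{n ≤ 55} σ(n) = 2496

Compute σ(n) for each 1 ≤ n ≤ 55: σ(1) = 1, σ(2) = 3, σ(3) = 4, σ(4) = 7, σ(5) = 6, σ(6) = 12, σ(7) = 8, σ(8) = 15, σ(9) = 13, σ(10) = 18, σ(11) = 12, σ(12) = 28, σ(13) = 14, σ(14) = 24, σ(15) = 24, σ(16) = 31, σ(17) = 18, σ(18) = 39, σ(19) = 20, σ(20) = 42, σ(21) = 32, σ(22) = 36, σ(23) = 24, σ(24) = 60, σ(25) = 31, σ(26) = 42, σ(27) = 40, σ(28) = 56, σ(29) = 30, σ(30) = 72, σ(31) = 32, σ(32) = 63, σ(33) = 48, σ(34) = 54, σ(35) = 48, σ(36) = 91, σ(37) = 38, σ(38) = 60, σ(39) = 56, σ(40) = 90, σ(41) = 42, σ(42) = 96, σ(43) = 44, σ(44) = 84, σ(45) = 78, σ(46) = 72, σ(47) = 48, σ(48) = 124, σ(49) = 57, σ(50) = 93, σ(51) = 72, σ(52) = 98, σ(53) = 54, σ(54) = 120, σ(55) = 72. Summing all 55 values: 2496. (Average order: Σ_{n ≤ x} σ(n) ~ (π²/12) x². For x = 55, (π²/12)·55² ≈ 2487.96.)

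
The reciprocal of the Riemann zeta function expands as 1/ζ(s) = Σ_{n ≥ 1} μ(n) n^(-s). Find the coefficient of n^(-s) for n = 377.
μ(377) = 1

Factor n = 377 = 13 · 29. μ(n) = 0 if any exponent ≥ 2 (not squarefree); otherwise μ(n) = (−1)^{ω(n)} where ω(n) is the number of distinct prime factors. Applying: μ(377) = 1.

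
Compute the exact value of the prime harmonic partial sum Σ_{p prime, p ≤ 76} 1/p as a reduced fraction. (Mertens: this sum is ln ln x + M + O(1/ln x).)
Σ 1/p = 71544353681891529224514036059/40729680599249024150621323470

π(76) = 21, so the primes ≤ 76 are [2, 3, 5, 7, 11, 13, 17, 19, 23, 29, 31, 37, 41, 43, 47, 53, 59, 61, 67, 71, 73]. Summing 1/p over these primes: 71544353681891529224514036059/40729680599249024150621323470 ≈ 1.7566. Mertens estimate ln ln(76) + 0.2615 ≈ 1.7272.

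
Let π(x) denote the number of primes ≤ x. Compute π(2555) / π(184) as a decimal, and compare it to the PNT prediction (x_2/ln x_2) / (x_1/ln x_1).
π(2555)/π(184) = 374/42 ≈ 8.9048;  PNT prediction ≈ 9.2296.

π(184) = 42 and π(2555) = 374, so π(2555)/π(184) ≈ 8.9048. The PNT-predicted ratio is (2555/ln(2555)) / (184/ln(184)) ≈ 9.2296. The two agree to within a few percent, as expected.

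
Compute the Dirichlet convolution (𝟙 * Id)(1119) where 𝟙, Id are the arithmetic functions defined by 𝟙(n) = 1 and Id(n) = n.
(𝟙 * Id)(1119) = 1496

Divisors of 1119: [1, 3, 373, 1119]. For each d | 1119:
  d = 1: 𝟙(1) · Id(1119/1) = 1 · 1119 = 1119
  d = 3: 𝟙(3) · Id(1119/3) = 1 · 373 = 373
  d = 373: 𝟙(373) · Id(1119/373) = 1 · 3 = 3
  d = 1119: 𝟙(1119) · Id(1119/1119) = 1 · 1 = 1
Summing: (𝟙 * Id)(1119) = 1119 + 373 + 3 + 1 = 1496.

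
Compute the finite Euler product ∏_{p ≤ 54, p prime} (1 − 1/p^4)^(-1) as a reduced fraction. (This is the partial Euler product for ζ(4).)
∏ = 750937919501355467062347671738968589096863062629/693820677147413996973765862820413440000000000000

The primes p ≤ 54 are [2, 3, 5, 7, 11, 13, 17, 19, 23, 29, 31, 37, 41, 43, 47, 53]. For each prime, (1 − 1/p^4)^(-1) = p^4 / (p^4 − 1). The product is (1 − 1/2^4)^(-1), (1 − 1/3^4)^(-1), (1 − 1/5^4)^(-1), (1 − 1/7^4)^(-1), (1 − 1/11^4)^(-1), (1 − 1/13^4)^(-1), (1 − 1/17^4)^(-1), (1 − 1/19^4)^(-1), (1 − 1/23^4)^(-1), (1 − 1/29^4)^(-1), (1 − 1/31^4)^(-1), (1 − 1/37^4)^(-1), (1 − 1/41^4)^(-1), (1 − 1/43^4)^(-1), (1 − 1/47^4)^(-1), (1 − 1/53^4)^(-1) = ∏ p^4 / (p^4 − 1) = 750937919501355467062347671738968589096863062629/693820677147413996973765862820413440000000000000.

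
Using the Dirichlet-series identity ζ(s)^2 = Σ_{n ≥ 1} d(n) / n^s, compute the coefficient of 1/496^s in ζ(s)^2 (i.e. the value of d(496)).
d(496) = 10

ζ(s)^2 = (Σ 1/m^s)(Σ 1/k^s). The coefficient of 1/n^s in the product is the number of ordered pairs (m, k) with mk = n, which equals d(n). For n = 496, divisors are [1, 2, 4, 8, 16, 31, 62, 124, 248, 496], so d(496) = 10.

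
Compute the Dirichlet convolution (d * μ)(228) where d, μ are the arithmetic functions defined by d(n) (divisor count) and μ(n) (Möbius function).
(d * μ)(228) = 1

Divisors of 228: [1, 2, 3, 4, 6, 12, 19, 38, 57, 76, 114, 228]. For each d | 228:
  d = 1: d(1) · μ(228/1) = 1 · 0 = 0
  d = 2: d(2) · μ(228/2) = 2 · -1 = -2
  d = 3: d(3) · μ(228/3) = 2 · 0 = 0
  d = 4: d(4) · μ(228/4) = 3 · 1 = 3
  d = 6: d(6) · μ(228/6) = 4 · 1 = 4
  d = 12: d(12) · μ(228/12) = 6 · -1 = -6
  d = 19: d(19) · μ(228/19) = 2 · 0 = 0
  d = 38: d(38) · μ(228/38) = 4 · 1 = 4
  d = 57: d(57) · μ(228/57) = 4 · 0 = 0
  d = 76: d(76) · μ(228/76) = 6 · -1 = -6
  d = 114: d(114) · μ(228/114) = 8 · -1 = -8
  d = 228: d(228) · μ(228/228) = 12 · 1 = 12
Summing: (d * μ)(228) = 0 + -2 + 0 + 3 + 4 + -6 + 0 + 4 + 0 + -6 + -8 + 12 = 1.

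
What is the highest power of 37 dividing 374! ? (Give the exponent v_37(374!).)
v_37(374!) = 10

Legendre's formula: v_p(n!) = Σ_{k ≥ 1} ⌊n / p^k⌋. For p = 37, n = 374, the terms are:
  ⌊374/37^1⌋ = ⌊374/37⌋ = 10
(the next term ⌊374/37^2⌋ = 0, terminating the sum). Summing: v_37(374!) = 10 = 10.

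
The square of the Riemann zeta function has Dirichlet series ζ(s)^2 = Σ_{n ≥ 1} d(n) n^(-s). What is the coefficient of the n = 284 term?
d(284) = 6

ζ(s)^2 = (Σ 1/m^s)(Σ 1/k^s). The coefficient of 1/n^s in the product is the number of ordered pairs (m, k) with mk = n, which equals d(n). For n = 284, divisors are [1, 2, 4, 71, 142, 284], so d(284) = 6.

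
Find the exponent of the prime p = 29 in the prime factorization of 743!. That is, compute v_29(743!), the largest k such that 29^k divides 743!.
v_29(743!) = 25

Legendre's formula: v_p(n!) = Σ_{k ≥ 1} ⌊n / p^k⌋. For p = 29, n = 743, the terms are:
  ⌊743/29^1⌋ = ⌊743/29⌋ = 25
(the next term ⌊743/29^2⌋ = 0, terminating the sum). Summing: v_29(743!) = 25 = 25.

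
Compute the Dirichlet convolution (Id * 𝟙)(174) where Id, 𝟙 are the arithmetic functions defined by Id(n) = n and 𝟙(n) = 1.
(Id * 𝟙)(174) = 360

Divisors of 174: [1, 2, 3, 6, 29, 58, 87, 174]. For each d | 174:
  d = 1: Id(1) · 𝟙(174/1) = 1 · 1 = 1
  d = 2: Id(2) · 𝟙(174/2) = 2 · 1 = 2
  d = 3: Id(3) · 𝟙(174/3) = 3 · 1 = 3
  d = 6: Id(6) · 𝟙(174/6) = 6 · 1 = 6
  d = 29: Id(29) · 𝟙(174/29) = 29 · 1 = 29
  d = 58: Id(58) · 𝟙(174/58) = 58 · 1 = 58
  d = 87: Id(87) · 𝟙(174/87) = 87 · 1 = 87
  d = 174: Id(174) · 𝟙(174/174) = 174 · 1 = 174
Summing: (Id * 𝟙)(174) = 1 + 2 + 3 + 6 + 29 + 58 + 87 + 174 = 360.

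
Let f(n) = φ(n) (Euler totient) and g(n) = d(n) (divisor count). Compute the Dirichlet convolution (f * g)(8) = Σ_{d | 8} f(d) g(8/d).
(φ * d)(8) = 15

Divisors of 8: [1, 2, 4, 8]. For each d | 8:
  d = 1: φ(1) · d(8/1) = 1 · 4 = 4
  d = 2: φ(2) · d(8/2) = 1 · 3 = 3
  d = 4: φ(4) · d(8/4) = 2 · 2 = 4
  d = 8: φ(8) · d(8/8) = 4 · 1 = 4
Summing: (φ * d)(8) = 4 + 3 + 4 + 4 = 15.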